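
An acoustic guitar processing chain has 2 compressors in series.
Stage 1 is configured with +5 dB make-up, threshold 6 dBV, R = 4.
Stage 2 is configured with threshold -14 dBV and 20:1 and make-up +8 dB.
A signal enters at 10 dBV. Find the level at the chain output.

-4.7 dBV

Stage 1: 4 dB above 6 dBV, reduced 4:1 to 1 dB above → 7 dBV; +5 dB make-up → 12 dBV.
Stage 2: overshoot 26 dB → 26/20 = 1.3 dB → -12.7 dBV; +8 dB make-up → -4.7 dBV.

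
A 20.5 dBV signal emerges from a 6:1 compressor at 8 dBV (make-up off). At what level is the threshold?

5.5 dBV

Gain reduction = 20.5 − 8 = 12.5 dB; output overshoot = GR / (R − 1) = 12.5 / 5 = 2.5 dB.
Threshold = output − output overshoot = 8 − 2.5 = 5.5 dBV.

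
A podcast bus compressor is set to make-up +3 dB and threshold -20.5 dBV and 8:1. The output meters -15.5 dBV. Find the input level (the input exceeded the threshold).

Before make-up, the level was -15.5 − 3 = -18.5 dBV.
The compressed level sits -18.5 − (-20.5) = 2 dB over threshold.
Before 8:1 compression the overshoot was 2 × 8 = 16 dB, so input = -20.5 + 16 = -4.5 dBV.

-4.5 dBV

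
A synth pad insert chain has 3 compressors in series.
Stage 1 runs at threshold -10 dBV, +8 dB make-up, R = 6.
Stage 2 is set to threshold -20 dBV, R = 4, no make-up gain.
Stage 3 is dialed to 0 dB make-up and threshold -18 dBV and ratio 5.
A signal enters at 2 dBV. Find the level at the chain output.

Stage 1: overshoot 12 dB → 12/6 = 2 dB → -8 dBV; +8 dB make-up → 0 dBV.
Stage 2: overshoot 20 dB → 20/4 = 5 dB → -15 dBV.
Stage 3: 3 dB above -18 dBV, reduced 5:1 to 0.6 dB above → -17.4 dBV.

-17.4 dBV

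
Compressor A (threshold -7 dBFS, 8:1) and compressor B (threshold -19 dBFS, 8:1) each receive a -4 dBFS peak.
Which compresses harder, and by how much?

B, by 10.5 dB

A: 3 dB over, compressed to 0.375 dB over, so 2.625 dB of GR.
B: 15 dB over, compressed to 1.875 dB over, so 13.125 dB of GR.
B applies 10.5 dB more gain reduction.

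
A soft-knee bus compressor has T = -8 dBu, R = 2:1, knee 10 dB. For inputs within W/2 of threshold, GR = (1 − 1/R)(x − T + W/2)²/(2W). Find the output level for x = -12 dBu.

x − T + W/2 = -12 − (-8) + 5 = 1.
GR = (1 − 1/2) × 1² / 20 = 0.5 × 1 / 20 = 0.025 dB.
Output = -12 − 0.025 = -12.025 dBu.

-12.025 dBu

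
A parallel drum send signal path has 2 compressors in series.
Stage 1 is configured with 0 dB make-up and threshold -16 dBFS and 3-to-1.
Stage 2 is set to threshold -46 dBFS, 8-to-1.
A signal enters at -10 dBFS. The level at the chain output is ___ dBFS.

Stage 1: 6 dB above -16 dBFS, reduced 3:1 to 2 dB above → -14 dBFS.
Stage 2: 32 dB above -46 dBFS, reduced 8:1 to 4 dB above → -42 dBFS.

-42 dBFS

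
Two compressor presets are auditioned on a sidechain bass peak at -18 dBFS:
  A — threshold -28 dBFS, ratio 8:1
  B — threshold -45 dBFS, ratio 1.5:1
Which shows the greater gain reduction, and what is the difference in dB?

A: 10 dB over, compressed to 1.25 dB over, so 8.75 dB of GR.
B: 27 dB over, compressed to 18 dB over, so 9 dB of GR.
B reduces 0.25 dB more.

B, by 0.25 dB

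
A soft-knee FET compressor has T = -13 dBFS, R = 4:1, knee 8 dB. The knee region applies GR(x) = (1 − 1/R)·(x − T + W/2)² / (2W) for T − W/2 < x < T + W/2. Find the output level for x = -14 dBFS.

-14.421875 dBFS

x − T + W/2 = -14 − (-13) + 4 = 3.
GR = (1 − 1/4) × 3² / 16 = 0.75 × 9 / 16 = 0.421875 dB.
Output = -14 − 0.421875 = -14.421875 dBFS.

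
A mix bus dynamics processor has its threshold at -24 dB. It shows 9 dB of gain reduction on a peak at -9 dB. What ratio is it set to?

Input overshoot = -9 − (-24) = 15 dB.
Output overshoot = 15 − 9 = 6 dB.
Ratio = input overshoot / output overshoot = 15 / 6 = 2.5.

2.5:1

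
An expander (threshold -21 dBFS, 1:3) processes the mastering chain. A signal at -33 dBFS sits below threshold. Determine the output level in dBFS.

-57 dBFS

Below threshold, a 1:3 expander applies gain = (3−1)×(T − x) of attenuation.
(3−1) × 12 = 24 dB, so output = -33 − 24 = -57 dBFS.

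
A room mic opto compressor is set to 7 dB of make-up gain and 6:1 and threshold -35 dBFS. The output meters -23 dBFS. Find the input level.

-5 dBFS

Before make-up, the level was -23 − 7 = -30 dBFS.
That's 5 dB above the -35 dBFS threshold.
Input overshoot = R × output overshoot = 30 dB → input = -35 + 30 = -5 dBFS.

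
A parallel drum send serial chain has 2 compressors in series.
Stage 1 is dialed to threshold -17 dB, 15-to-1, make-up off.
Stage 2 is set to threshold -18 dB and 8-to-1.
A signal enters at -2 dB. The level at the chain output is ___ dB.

Stage 1: 15 dB above -17 dB, reduced 15:1 to 1 dB above → -16 dB.
Stage 2: overshoot 2 dB → 2/8 = 0.25 dB → -17.75 dB.

-17.75 dB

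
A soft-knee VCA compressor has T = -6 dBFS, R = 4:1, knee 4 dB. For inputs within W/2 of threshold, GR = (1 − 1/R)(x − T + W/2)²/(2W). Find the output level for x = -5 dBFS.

-5.84375 dBFS

x − T + W/2 = -5 − (-6) + 2 = 3.
GR = (1 − 1/4) × 3² / 8 = 0.75 × 9 / 8 = 0.84375 dB.
Output = -5 − 0.84375 = -5.84375 dBFS.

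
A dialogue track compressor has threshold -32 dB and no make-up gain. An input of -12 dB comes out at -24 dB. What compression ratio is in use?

2.5:1

Input overshoot = -12 − (-32) = 20 dB; output overshoot = -24 − (-32) = 8 dB.
Ratio = 20 / 8 = 2.5.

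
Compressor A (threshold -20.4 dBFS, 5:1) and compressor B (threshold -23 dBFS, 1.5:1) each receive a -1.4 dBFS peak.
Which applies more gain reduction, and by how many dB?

A, by 8 dB

A: overshoot 19 dB → output overshoot 3.8 dB → GR 15.2 dB.
B: overshoot 21.6 dB → output overshoot 14.4 dB → GR 7.2 dB.
A reduces 8 dB more.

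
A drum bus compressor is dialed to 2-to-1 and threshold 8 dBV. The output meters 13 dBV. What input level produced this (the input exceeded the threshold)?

18 dBV

The compressed level sits 13 − 8 = 5 dB over threshold.
Input overshoot = R × output overshoot = 10 dB → input = 8 + 10 = 18 dBV.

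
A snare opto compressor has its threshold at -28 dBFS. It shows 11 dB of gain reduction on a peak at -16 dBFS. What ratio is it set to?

Input overshoot = -16 − (-28) = 12 dB.
Output overshoot = 12 − 11 = 1 dB.
Ratio = input overshoot / output overshoot = 12 / 1 = 12.

12:1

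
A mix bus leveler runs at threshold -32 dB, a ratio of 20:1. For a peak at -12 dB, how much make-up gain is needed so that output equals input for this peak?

Overshoot 20 dB → 20/20 = 1 dB after compression, so the compressed level is -32 + 1 = -31 dB.
Make-up = target − compressed = -12 − (-31) = 19 dB.

19 dB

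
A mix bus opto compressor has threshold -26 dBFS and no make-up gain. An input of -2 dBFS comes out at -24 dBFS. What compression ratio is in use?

Input overshoot = -2 − (-26) = 24 dB; output overshoot = -24 − (-26) = 2 dB.
Ratio = 24 / 2 = 12.

12:1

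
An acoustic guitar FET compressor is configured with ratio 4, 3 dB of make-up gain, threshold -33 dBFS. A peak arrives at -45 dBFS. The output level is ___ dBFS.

-42 dBFS

-45 dBFS is 12 dB below the -33 dBFS threshold, so no gain reduction is applied.
Make-up gain adds 3 dB: -45 + 3 = -42 dBFS.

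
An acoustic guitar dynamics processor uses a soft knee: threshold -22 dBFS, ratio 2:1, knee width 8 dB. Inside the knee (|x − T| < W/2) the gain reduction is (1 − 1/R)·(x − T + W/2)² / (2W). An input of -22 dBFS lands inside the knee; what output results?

x − T + W/2 = -22 − (-22) + 4 = 4.
GR = (1 − 1/2) × 4² / 16 = 0.5 × 16 / 16 = 0.5 dB.
Output = -22 − 0.5 = -22.5 dBFS.

-22.5 dBFS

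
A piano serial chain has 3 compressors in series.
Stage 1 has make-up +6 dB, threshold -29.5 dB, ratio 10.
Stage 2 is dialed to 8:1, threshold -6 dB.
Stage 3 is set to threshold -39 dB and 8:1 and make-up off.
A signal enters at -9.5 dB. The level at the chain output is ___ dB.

Stage 1: overshoot 20 dB → 20/10 = 2 dB → -27.5 dB; +6 dB make-up → -21.5 dB.
Stage 2: below threshold (-21.5 ≤ -6); passes unchanged; output -21.5 dB.
Stage 3: 17.5 dB above -39 dB, reduced 8:1 to 2.1875 dB above → -36.8125 dB.

-36.8125 dB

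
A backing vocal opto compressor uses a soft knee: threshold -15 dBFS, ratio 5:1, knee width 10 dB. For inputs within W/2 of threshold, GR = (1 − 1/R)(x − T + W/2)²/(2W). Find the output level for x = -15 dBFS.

x − T + W/2 = -15 − (-15) + 5 = 5.
GR = (1 − 1/5) × 5² / 20 = 0.8 × 25 / 20 = 1 dB.
Output = -15 − 1 = -16 dBFS.

-16 dBFS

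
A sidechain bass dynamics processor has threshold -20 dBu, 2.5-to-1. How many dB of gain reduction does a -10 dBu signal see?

The signal is 10 dB above threshold.
At 2.5:1, output sits 10/2.5 = 4 dB above threshold.
Gain reduction = 10 − 4 = 6 dB.

6 dB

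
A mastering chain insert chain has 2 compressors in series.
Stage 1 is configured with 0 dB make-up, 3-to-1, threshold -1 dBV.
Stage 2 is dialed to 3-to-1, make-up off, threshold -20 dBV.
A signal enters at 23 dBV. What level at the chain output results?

-11 dBV

Stage 1: 24 dB above -1 dBV, reduced 3:1 to 8 dB above → 7 dBV.
Stage 2: overshoot 27 dB → 27/3 = 9 dB → -11 dBV.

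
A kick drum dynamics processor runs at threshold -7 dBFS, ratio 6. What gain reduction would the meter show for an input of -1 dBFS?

-1 dBFS exceeds the threshold by 6 dB.
At 6:1, output sits 6/6 = 1 dB above threshold.
GR = overshoot in − overshoot out = 6 − 1 = 5 dB.

5 dB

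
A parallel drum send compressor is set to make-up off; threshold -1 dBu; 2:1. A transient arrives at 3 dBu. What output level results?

The input is 4 dB above the -1 dBu threshold.
2:1 compression reduces that to 4/2 = 2 dB over.
That puts the output at 1 dBu.

1 dBu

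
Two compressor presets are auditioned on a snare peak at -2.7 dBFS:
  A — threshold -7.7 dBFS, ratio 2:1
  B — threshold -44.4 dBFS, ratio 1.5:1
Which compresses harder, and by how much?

B, by 11.4 dB

A: overshoot 5 dB → output overshoot 2.5 dB → GR 2.5 dB.
B: overshoot 41.7 dB → output overshoot 27.8 dB → GR 13.9 dB.
Difference: 11.4 dB in favour of B.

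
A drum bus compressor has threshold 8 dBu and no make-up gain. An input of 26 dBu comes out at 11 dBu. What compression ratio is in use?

6:1

Input overshoot = 26 − 8 = 18 dB; output overshoot = 11 − 8 = 3 dB.
Ratio = 18 / 3 = 6.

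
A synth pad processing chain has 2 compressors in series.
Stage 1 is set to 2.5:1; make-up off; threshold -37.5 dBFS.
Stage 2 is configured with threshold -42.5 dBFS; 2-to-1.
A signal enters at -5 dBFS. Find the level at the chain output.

Stage 1: 32.5 dB above -37.5 dBFS, reduced 2.5:1 to 13 dB above → -24.5 dBFS.
Stage 2: 18 dB above -42.5 dBFS, reduced 2:1 to 9 dB above → -33.5 dBFS.

-33.5 dBFS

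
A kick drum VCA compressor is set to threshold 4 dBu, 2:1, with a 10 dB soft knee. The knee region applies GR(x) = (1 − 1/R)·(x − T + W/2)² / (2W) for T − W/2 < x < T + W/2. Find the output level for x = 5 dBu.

x − T + W/2 = 5 − 4 + 5 = 6.
GR = (1 − 1/2) × 6² / 20 = 0.5 × 36 / 20 = 0.9 dB.
Output = 5 − 0.9 = 4.1 dBu.

4.1 dBu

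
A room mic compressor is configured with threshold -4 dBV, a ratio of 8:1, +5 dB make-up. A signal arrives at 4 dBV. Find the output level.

2 dBV

4 dBV sits 8 dB over threshold.
At 8:1 the overshoot is divided by 8, leaving 1 dB above threshold.
Output = -4 + 1 = -3 dBV; make-up adds 5 dB, giving 2 dBV.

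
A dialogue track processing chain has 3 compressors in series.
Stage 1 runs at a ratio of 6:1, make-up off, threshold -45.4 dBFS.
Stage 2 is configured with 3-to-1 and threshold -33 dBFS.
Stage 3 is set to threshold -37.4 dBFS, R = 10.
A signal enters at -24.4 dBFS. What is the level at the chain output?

Stage 1: 21 dB above -45.4 dBFS, reduced 6:1 to 3.5 dB above → -41.9 dBFS.
Stage 2: -41.9 dBFS is at or below the -33 dBFS threshold — no compression; output -41.9 dBFS.
Stage 3: -41.9 dBFS ≤ -37.4 dBFS, so stage 3 doesn't engage; output -41.9 dBFS.

-41.9 dBFS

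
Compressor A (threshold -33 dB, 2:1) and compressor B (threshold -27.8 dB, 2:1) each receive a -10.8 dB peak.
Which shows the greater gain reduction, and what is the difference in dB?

A: GR = 22.2 − 22.2/2 = 11.1 dB.
B: GR = 17 − 17/2 = 8.5 dB.
A applies 2.6 dB more gain reduction.

A, by 2.6 dB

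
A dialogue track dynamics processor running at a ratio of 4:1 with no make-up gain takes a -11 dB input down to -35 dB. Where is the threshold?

-43 dB

Input is 32 dB above T (since output overshoot × R = input overshoot: (-35 − T)·4 = -11 − T gives T = -43 dB).
Check: -43 + (-11 − (-43))/4 = -43 + 8 = -35 dB. ✓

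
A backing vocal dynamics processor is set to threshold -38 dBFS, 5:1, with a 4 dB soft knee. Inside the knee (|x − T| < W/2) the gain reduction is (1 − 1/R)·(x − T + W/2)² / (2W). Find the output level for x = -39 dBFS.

x − T + W/2 = -39 − (-38) + 2 = 1.
GR = (1 − 1/5) × 1² / 8 = 0.8 × 1 / 8 = 0.1 dB.
Output = -39 − 0.1 = -39.1 dBFS.

-39.1 dBFS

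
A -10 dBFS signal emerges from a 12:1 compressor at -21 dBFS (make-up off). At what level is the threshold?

Gain reduction = -10 − (-21) = 11 dB; output overshoot = GR / (R − 1) = 11 / 11 = 1 dB.
Threshold = output − output overshoot = -21 − 1 = -22 dBFS.

-22 dBFS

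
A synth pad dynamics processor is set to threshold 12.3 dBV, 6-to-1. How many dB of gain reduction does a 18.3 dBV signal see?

5 dB

The signal is 6 dB above threshold.
A 6:1 ratio leaves 1 dB of that excess.
GR = overshoot in − overshoot out = 6 − 1 = 5 dB.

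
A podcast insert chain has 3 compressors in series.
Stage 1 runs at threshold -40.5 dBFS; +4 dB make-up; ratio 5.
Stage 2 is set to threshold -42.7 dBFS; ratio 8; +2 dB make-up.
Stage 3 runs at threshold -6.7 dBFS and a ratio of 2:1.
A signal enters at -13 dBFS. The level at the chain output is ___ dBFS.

Stage 1: 27.5 dB above -40.5 dBFS, reduced 5:1 to 5.5 dB above → -35 dBFS; +4 dB make-up → -31 dBFS.
Stage 2: 11.7 dB above -42.7 dBFS, reduced 8:1 to 1.4625 dB above → -41.2375 dBFS; +2 dB make-up → -39.2375 dBFS.
Stage 3: below threshold (-39.2375 ≤ -6.7); passes unchanged; output -39.2375 dBFS.

-39.2375 dBFS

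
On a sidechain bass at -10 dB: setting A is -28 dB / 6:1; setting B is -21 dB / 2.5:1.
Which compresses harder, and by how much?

A, by 8.4 dB

A: GR = 18 − 18/6 = 15 dB.
B: GR = 11 − 11/2.5 = 6.6 dB.
A applies 8.4 dB more gain reduction.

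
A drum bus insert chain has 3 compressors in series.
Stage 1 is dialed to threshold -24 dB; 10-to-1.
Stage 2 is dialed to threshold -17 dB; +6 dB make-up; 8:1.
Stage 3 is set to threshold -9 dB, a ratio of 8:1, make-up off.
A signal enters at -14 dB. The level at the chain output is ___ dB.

Stage 1: overshoot 10 dB → 10/10 = 1 dB → -23 dB.
Stage 2: below threshold (-23 ≤ -17); passes unchanged; make-up brings it to -17 dB.
Stage 3: below threshold (-17 ≤ -9); passes unchanged; output -17 dB.

-17 dB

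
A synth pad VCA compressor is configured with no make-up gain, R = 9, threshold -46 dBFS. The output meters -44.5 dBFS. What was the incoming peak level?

-32.5 dBFS

The compressed level sits -44.5 − (-46) = 1.5 dB over threshold.
Undo the ratio: input overshoot = 1.5 × 9 = 13.5 dB, giving input = -32.5 dBFS.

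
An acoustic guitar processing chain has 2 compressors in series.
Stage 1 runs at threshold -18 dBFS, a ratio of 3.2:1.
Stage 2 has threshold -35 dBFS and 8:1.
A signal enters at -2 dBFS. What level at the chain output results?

-32.25 dBFS

Stage 1: 16 dB above -18 dBFS, reduced 3.2:1 to 5 dB above → -13 dBFS.
Stage 2: 22 dB above -35 dBFS, reduced 8:1 to 2.75 dB above → -32.25 dBFS.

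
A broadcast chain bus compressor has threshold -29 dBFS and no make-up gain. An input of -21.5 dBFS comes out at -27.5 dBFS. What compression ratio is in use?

5:1

Input overshoot = -21.5 − (-29) = 7.5 dB; output overshoot = -27.5 − (-29) = 1.5 dB.
Ratio = 7.5 / 1.5 = 5.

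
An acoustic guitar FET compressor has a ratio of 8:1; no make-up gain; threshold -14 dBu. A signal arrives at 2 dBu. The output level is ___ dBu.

Overshoot: 2 − (-14) = 16 dB.
At 8:1 the overshoot is divided by 8, leaving 2 dB above threshold.
That puts the output at -12 dBu.

-12 dBu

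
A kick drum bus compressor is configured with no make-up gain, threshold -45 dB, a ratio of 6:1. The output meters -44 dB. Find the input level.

The compressed level sits -44 − (-45) = 1 dB over threshold.
Input overshoot = R × output overshoot = 6 dB → input = -45 + 6 = -39 dB.

-39 dB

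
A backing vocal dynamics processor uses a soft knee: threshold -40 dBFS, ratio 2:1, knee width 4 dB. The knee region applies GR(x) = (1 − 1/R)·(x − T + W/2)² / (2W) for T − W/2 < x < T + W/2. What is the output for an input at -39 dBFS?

-39.5625 dBFS

x − T + W/2 = -39 − (-40) + 2 = 3.
GR = (1 − 1/2) × 3² / 8 = 0.5 × 9 / 8 = 0.5625 dB.
Output = -39 − 0.5625 = -39.5625 dBFS.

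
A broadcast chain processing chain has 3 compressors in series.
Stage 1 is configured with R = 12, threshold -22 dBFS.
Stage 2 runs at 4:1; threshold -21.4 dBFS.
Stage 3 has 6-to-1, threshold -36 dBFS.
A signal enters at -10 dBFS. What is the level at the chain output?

-33.55 dBFS

Stage 1: 12 dB above -22 dBFS, reduced 12:1 to 1 dB above → -21 dBFS.
Stage 2: 0.4 dB above -21.4 dBFS, reduced 4:1 to 0.1 dB above → -21.3 dBFS.
Stage 3: overshoot 14.7 dB → 14.7/6 = 2.45 dB → -33.55 dBFS.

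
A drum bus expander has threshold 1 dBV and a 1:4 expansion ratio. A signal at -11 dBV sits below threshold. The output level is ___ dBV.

Below threshold, a 1:4 expander applies gain = (4−1)×(T − x) of attenuation.
(4−1) × 12 = 36 dB, so output = -11 − 36 = -47 dBV.

-47 dBV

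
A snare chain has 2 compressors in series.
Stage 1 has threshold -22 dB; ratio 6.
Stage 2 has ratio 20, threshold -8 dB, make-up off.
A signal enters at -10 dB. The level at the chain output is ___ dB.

-20 dB

Stage 1: overshoot 12 dB → 12/6 = 2 dB → -20 dB.
Stage 2: below threshold (-20 ≤ -8); passes unchanged; output -20 dB.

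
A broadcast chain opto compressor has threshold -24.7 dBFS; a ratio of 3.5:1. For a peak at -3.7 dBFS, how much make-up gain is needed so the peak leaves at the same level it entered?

Without make-up, output = threshold + overshoot/3.5 = -24.7 + 6 = -18.7 dBFS.
Gap to target: 15 dB.

15 dB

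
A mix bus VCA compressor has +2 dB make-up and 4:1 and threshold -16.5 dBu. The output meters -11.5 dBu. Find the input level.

Stripping the +2 dB make-up gives -13.5 dBu at the gain stage.
The compressed level sits -13.5 − (-16.5) = 3 dB over threshold.
Undo the ratio: input overshoot = 3 × 4 = 12 dB, giving input = -4.5 dBu.

-4.5 dBu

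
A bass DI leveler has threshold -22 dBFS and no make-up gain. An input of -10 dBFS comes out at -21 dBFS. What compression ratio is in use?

12:1

Input overshoot = -10 − (-22) = 12 dB; output overshoot = -21 − (-22) = 1 dB.
Ratio = 12 / 1 = 12.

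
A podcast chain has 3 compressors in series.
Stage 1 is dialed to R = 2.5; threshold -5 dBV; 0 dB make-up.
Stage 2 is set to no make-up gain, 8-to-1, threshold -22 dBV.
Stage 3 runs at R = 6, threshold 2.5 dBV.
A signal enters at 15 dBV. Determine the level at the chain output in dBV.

-18.875 dBV

Stage 1: overshoot 20 dB → 20/2.5 = 8 dB → 3 dBV.
Stage 2: overshoot 25 dB → 25/8 = 3.125 dB → -18.875 dBV.
Stage 3: -18.875 dBV is at or below the 2.5 dBV threshold — no compression; output -18.875 dBV.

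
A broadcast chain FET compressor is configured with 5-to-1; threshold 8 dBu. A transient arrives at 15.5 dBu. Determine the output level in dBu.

9.5 dBu

15.5 dBu sits 7.5 dB over threshold.
At 5:1 the overshoot is divided by 5, leaving 1.5 dB above threshold.
So the level is 8 + 1.5 = 9.5 dBu.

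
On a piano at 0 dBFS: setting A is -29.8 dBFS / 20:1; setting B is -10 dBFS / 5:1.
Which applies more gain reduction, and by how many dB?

A, by 20.31 dB

A: GR = 29.8 − 29.8/20 = 28.31 dB.
B: GR = 10 − 10/5 = 8 dB.
A reduces 20.31 dB more.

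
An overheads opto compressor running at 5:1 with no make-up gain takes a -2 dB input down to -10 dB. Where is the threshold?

-12 dB

Input is 10 dB above T (since output overshoot × R = input overshoot: (-10 − T)·5 = -2 − T gives T = -12 dB).
Check: -12 + (-2 − (-12))/5 = -12 + 2 = -10 dB. ✓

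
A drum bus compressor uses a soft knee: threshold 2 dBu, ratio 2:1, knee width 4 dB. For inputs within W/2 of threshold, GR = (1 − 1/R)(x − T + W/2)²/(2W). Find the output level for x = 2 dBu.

x − T + W/2 = 2 − 2 + 2 = 2.
GR = (1 − 1/2) × 2² / 8 = 0.5 × 4 / 8 = 0.25 dB.
Output = 2 − 0.25 = 1.75 dBu.

1.75 dBu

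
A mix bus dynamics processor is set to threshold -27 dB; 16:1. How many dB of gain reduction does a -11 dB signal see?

Overshoot = -11 − (-27) = 16 dB.
A 16:1 ratio leaves 1 dB of that excess.
So the signal is attenuated by 16 − 1 = 15 dB.

15 dB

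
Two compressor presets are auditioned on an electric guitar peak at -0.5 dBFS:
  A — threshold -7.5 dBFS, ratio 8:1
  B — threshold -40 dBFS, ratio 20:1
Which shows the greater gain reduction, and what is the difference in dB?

B, by 31.4 dB

A: 7 dB over, compressed to 0.875 dB over, so 6.125 dB of GR.
B: 39.5 dB over, compressed to 1.975 dB over, so 37.525 dB of GR.
B reduces 31.4 dB more.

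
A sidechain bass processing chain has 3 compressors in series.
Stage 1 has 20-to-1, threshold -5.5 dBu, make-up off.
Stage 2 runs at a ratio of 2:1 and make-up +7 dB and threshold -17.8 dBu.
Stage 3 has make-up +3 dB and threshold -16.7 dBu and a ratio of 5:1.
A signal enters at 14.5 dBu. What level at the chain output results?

Stage 1: 14.5 dBu is 20 dB over -5.5 dBu; at 20:1 that becomes 1 dB over, giving -4.5 dBu.
Stage 2: -4.5 dBu is 13.3 dB over -17.8 dBu; at 2:1 that becomes 6.65 dB over, giving -11.15 dBu; +7 dB make-up → -4.15 dBu.
Stage 3: 12.55 dB above -16.7 dBu, reduced 5:1 to 2.51 dB above → -14.19 dBu; +3 dB make-up → -11.19 dBu.

-11.19 dBu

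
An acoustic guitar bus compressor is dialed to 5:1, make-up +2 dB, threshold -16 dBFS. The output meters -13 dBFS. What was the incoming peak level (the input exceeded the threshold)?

-11 dBFS

Before make-up, the level was -13 − 2 = -15 dBFS.
The compressed level sits -15 − (-16) = 1 dB over threshold.
Input overshoot = R × output overshoot = 5 dB → input = -16 + 5 = -11 dBFS.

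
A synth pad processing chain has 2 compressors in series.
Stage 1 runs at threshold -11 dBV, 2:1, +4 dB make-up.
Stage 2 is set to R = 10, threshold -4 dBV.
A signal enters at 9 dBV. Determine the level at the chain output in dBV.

Stage 1: 20 dB above -11 dBV, reduced 2:1 to 10 dB above → -1 dBV; +4 dB make-up → 3 dBV.
Stage 2: 3 dBV is 7 dB over -4 dBV; at 10:1 that becomes 0.7 dB over, giving -3.3 dBV.

-3.3 dBV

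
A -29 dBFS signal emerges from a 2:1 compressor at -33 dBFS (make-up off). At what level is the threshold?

Let T be the threshold. Output overshoot = (input overshoot)/R, so -33 − T = (-29 − T)/2.
2·(-33 − T) = -29 − T → 1·T = -66 − (-29) = -37.
T = -37/1 = -37 dBFS.

-37 dBFS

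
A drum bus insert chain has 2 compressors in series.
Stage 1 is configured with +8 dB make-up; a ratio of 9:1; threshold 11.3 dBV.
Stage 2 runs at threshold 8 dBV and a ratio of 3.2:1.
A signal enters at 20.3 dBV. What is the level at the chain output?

11.84375 dBV

Stage 1: 9 dB above 11.3 dBV, reduced 9:1 to 1 dB above → 12.3 dBV; +8 dB make-up → 20.3 dBV.
Stage 2: 20.3 dBV is 12.3 dB over 8 dBV; at 3.2:1 that becomes 3.84375 dB over, giving 11.84375 dBV.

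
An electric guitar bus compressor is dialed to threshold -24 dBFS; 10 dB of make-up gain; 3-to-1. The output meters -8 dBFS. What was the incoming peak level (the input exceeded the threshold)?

Remove make-up: -8 − 10 = -18 dBFS.
That's 6 dB above the -24 dBFS threshold.
Input overshoot = R × output overshoot = 18 dB → input = -24 + 18 = -6 dBFS.

-6 dBFS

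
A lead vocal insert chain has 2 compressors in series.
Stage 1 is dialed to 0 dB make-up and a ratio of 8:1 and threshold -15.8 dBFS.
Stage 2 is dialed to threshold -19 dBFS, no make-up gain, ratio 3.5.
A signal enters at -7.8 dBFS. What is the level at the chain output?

-17.8 dBFS

Stage 1: -7.8 dBFS is 8 dB over -15.8 dBFS; at 8:1 that becomes 1 dB over, giving -14.8 dBFS.
Stage 2: -14.8 dBFS is 4.2 dB over -19 dBFS; at 3.5:1 that becomes 1.2 dB over, giving -17.8 dBFS.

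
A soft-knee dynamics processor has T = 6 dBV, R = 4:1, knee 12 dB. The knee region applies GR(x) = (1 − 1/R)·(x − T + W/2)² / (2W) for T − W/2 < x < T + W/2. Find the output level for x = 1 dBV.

0.96875 dBV

x − T + W/2 = 1 − 6 + 6 = 1.
GR = (1 − 1/4) × 1² / 24 = 0.75 × 1 / 24 = 0.03125 dB.
Output = 1 − 0.03125 = 0.96875 dBV.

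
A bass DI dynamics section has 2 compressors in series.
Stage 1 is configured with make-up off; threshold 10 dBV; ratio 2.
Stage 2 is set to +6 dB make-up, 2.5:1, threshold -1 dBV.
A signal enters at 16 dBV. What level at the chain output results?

Stage 1: 16 dBV is 6 dB over 10 dBV; at 2:1 that becomes 3 dB over, giving 13 dBV.
Stage 2: overshoot 14 dB → 14/2.5 = 5.6 dB → 4.6 dBV; +6 dB make-up → 10.6 dBV.

10.6 dBV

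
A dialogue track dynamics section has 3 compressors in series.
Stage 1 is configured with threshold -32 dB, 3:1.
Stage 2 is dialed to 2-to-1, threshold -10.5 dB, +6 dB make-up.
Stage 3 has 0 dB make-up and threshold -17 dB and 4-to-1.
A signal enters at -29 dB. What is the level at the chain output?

Stage 1: overshoot 3 dB → 3/3 = 1 dB → -31 dB.
Stage 2: -31 dB is at or below the -10.5 dB threshold — no compression; make-up brings it to -25 dB.
Stage 3: below threshold (-25 ≤ -17); passes unchanged; output -25 dB.

-25 dB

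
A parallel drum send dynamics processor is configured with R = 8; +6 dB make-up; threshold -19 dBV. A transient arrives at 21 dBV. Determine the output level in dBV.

Overshoot: 21 − (-19) = 40 dB.
The 40 dB excess becomes 5 dB after 8:1 reduction.
That puts the output at -14 dBV; make-up adds 6 dB, giving -8 dBV.

-8 dBV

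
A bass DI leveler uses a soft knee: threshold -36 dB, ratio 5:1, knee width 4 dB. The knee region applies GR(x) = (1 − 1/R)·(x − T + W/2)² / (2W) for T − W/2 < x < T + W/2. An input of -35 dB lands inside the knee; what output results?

-35.9 dB

x − T + W/2 = -35 − (-36) + 2 = 3.
GR = (1 − 1/5) × 3² / 8 = 0.8 × 9 / 8 = 0.9 dB.
Output = -35 − 0.9 = -35.9 dB.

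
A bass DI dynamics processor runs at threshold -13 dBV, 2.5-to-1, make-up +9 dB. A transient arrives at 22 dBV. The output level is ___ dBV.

10 dBV

22 dBV sits 35 dB over threshold.
At 2.5:1 the overshoot is divided by 2.5, leaving 14 dB above threshold.
Output = -13 + 14 = 1 dBV; make-up adds 9 dB, giving 10 dBV.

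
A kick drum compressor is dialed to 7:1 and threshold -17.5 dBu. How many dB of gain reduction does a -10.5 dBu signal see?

-10.5 dBu exceeds the threshold by 7 dB.
At 7:1, output sits 7/7 = 1 dB above threshold.
So the signal is attenuated by 7 − 1 = 6 dB.

6 dB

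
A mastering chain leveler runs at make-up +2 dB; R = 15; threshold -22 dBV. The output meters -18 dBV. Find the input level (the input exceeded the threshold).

8 dBV

Remove make-up: -18 − 2 = -20 dBV.
Post-compression overshoot = -20 − (-22) = 2 dB.
Undo the ratio: input overshoot = 2 × 15 = 30 dB, giving input = 8 dBV.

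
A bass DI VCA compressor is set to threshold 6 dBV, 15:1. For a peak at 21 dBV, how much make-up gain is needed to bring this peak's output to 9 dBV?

Overshoot 15 dB → 15/15 = 1 dB after compression, so the compressed level is 6 + 1 = 7 dBV.
Make-up = target − compressed = 9 − 7 = 2 dB.

2 dB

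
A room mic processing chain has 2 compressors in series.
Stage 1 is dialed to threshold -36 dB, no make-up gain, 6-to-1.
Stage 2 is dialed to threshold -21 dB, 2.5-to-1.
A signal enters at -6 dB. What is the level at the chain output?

Stage 1: overshoot 30 dB → 30/6 = 5 dB → -31 dB.
Stage 2: -31 dB is at or below the -21 dB threshold — no compression; output -31 dB.

-31 dB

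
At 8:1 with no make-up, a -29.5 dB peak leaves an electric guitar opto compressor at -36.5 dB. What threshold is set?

-37.5 dB

Input is 8 dB above T (since output overshoot × R = input overshoot: (-36.5 − T)·8 = -29.5 − T gives T = -37.5 dB).
Check: -37.5 + (-29.5 − (-37.5))/8 = -37.5 + 1 = -36.5 dB. ✓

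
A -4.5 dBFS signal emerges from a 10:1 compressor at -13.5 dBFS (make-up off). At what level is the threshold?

Input is 10 dB above T (since output overshoot × R = input overshoot: (-13.5 − T)·10 = -4.5 − T gives T = -14.5 dBFS).
Check: -14.5 + (-4.5 − (-14.5))/10 = -14.5 + 1 = -13.5 dBFS. ✓

-14.5 dBFS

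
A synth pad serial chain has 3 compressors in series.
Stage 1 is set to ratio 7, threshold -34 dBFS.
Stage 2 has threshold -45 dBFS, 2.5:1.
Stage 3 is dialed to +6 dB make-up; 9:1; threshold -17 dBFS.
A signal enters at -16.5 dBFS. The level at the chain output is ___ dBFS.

Stage 1: -16.5 dBFS is 17.5 dB over -34 dBFS; at 7:1 that becomes 2.5 dB over, giving -31.5 dBFS.
Stage 2: overshoot 13.5 dB → 13.5/2.5 = 5.4 dB → -39.6 dBFS.
Stage 3: -39.6 dBFS ≤ -17 dBFS, so stage 3 doesn't engage; make-up brings it to -33.6 dBFS.

-33.6 dBFS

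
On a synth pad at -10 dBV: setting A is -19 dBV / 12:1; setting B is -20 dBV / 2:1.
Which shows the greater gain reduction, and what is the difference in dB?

A, by 3.25 dB

A: overshoot 9 dB → output overshoot 0.75 dB → GR 8.25 dB.
B: overshoot 10 dB → output overshoot 5 dB → GR 5 dB.
A reduces 3.25 dB more.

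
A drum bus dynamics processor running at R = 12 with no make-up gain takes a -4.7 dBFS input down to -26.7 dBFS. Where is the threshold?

Gain reduction = -4.7 − (-26.7) = 22 dB; output overshoot = GR / (R − 1) = 22 / 11 = 2 dB.
Threshold = output − output overshoot = -26.7 − 2 = -28.7 dBFS.

-28.7 dBFS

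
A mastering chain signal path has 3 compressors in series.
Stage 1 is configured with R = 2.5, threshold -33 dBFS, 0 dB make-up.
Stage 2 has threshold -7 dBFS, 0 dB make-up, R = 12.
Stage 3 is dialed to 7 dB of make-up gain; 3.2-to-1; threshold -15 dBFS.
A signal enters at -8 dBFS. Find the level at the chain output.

-16 dBFS

Stage 1: overshoot 25 dB → 25/2.5 = 10 dB → -23 dBFS.
Stage 2: below threshold (-23 ≤ -7); passes unchanged; output -23 dBFS.
Stage 3: -23 dBFS is at or below the -15 dBFS threshold — no compression; make-up brings it to -16 dBFS.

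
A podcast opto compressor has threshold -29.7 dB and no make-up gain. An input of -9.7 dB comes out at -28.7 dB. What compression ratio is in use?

Input overshoot = -9.7 − (-29.7) = 20 dB; output overshoot = -28.7 − (-29.7) = 1 dB.
Ratio = 20 / 1 = 20.

20:1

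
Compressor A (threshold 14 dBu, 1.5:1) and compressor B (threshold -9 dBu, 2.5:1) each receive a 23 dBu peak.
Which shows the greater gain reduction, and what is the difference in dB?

B, by 16.2 dB

A: overshoot 9 dB → output overshoot 6 dB → GR 3 dB.
B: overshoot 32 dB → output overshoot 12.8 dB → GR 19.2 dB.
Difference: 16.2 dB in favour of B.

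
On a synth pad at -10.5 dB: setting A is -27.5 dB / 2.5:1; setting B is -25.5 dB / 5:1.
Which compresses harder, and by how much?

B, by 1.8 dB

A: GR = 17 − 17/2.5 = 10.2 dB.
B: GR = 15 − 15/5 = 12 dB.
B reduces 1.8 dB more.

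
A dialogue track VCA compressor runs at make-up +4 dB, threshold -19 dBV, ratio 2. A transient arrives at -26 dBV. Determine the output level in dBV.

-26 dBV is 7 dB below the -19 dBV threshold, so no gain reduction is applied.
Make-up gain adds 4 dB: -26 + 4 = -22 dBV.

-22 dBV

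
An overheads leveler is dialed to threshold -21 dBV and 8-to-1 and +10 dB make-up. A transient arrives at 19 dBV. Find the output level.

-6 dBV

19 dBV sits 40 dB over threshold.
8:1 compression reduces that to 40/8 = 5 dB over.
Output = -21 + 5 = -16 dBV; make-up adds 10 dB, giving -6 dBV.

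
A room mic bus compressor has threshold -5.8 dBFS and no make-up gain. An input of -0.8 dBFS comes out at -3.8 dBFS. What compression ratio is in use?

Input overshoot = -0.8 − (-5.8) = 5 dB; output overshoot = -3.8 − (-5.8) = 2 dB.
Ratio = 5 / 2 = 2.5.

2.5:1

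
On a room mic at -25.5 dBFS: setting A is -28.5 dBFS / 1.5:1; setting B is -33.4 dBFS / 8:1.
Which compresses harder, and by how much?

A: GR = 3 − 3/1.5 = 1 dB.
B: GR = 7.9 − 7.9/8 = 6.9125 dB.
B applies 5.9125 dB more gain reduction.

B, by 5.9125 dB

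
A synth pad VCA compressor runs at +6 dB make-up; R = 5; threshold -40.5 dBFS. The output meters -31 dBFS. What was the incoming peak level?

-23 dBFS

Remove make-up: -31 − 6 = -37 dBFS.
That's 3.5 dB above the -40.5 dBFS threshold.
Before 5:1 compression the overshoot was 3.5 × 5 = 17.5 dB, so input = -40.5 + 17.5 = -23 dBFS.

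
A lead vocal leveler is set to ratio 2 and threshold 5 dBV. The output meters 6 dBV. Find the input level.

7 dBV

That's 1 dB above the 5 dBV threshold.
Input overshoot = R × output overshoot = 2 dB → input = 5 + 2 = 7 dBV.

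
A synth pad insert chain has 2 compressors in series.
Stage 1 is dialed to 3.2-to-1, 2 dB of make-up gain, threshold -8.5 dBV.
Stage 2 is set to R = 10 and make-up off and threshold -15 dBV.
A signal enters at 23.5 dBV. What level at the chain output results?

-13.15 dBV

Stage 1: overshoot 32 dB → 32/3.2 = 10 dB → 1.5 dBV; +2 dB make-up → 3.5 dBV.
Stage 2: 3.5 dBV is 18.5 dB over -15 dBV; at 10:1 that becomes 1.85 dB over, giving -13.15 dBV.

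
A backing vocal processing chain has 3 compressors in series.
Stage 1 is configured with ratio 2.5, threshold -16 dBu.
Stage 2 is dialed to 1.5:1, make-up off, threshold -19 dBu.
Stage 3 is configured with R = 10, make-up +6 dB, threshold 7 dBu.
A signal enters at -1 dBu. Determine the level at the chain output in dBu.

-7 dBu

Stage 1: overshoot 15 dB → 15/2.5 = 6 dB → -10 dBu.
Stage 2: -10 dBu is 9 dB over -19 dBu; at 1.5:1 that becomes 6 dB over, giving -13 dBu.
Stage 3: below threshold (-13 ≤ 7); passes unchanged; make-up brings it to -7 dBu.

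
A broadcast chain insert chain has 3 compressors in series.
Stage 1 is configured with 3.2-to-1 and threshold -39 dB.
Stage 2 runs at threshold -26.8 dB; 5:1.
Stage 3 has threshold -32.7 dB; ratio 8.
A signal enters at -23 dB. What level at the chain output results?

Stage 1: 16 dB above -39 dB, reduced 3.2:1 to 5 dB above → -34 dB.
Stage 2: below threshold (-34 ≤ -26.8); passes unchanged; output -34 dB.
Stage 3: -34 dB ≤ -32.7 dB, so stage 3 doesn't engage; output -34 dB.

-34 dB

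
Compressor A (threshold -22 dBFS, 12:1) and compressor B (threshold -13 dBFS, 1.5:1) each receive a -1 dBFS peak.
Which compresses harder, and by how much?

A: 21 dB over, compressed to 1.75 dB over, so 19.25 dB of GR.
B: 12 dB over, compressed to 8 dB over, so 4 dB of GR.
A applies 15.25 dB more gain reduction.

A, by 15.25 dB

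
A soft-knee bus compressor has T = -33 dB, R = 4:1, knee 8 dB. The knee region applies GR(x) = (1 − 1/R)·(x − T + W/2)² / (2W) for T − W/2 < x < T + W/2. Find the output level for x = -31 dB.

x − T + W/2 = -31 − (-33) + 4 = 6.
GR = (1 − 1/4) × 6² / 16 = 0.75 × 36 / 16 = 1.6875 dB.
Output = -31 − 1.6875 = -32.6875 dB.

-32.6875 dB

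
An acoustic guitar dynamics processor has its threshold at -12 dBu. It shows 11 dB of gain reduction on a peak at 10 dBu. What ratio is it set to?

Input overshoot = 10 − (-12) = 22 dB.
Output overshoot = 22 − 11 = 11 dB.
Ratio = input overshoot / output overshoot = 22 / 11 = 2.

2:1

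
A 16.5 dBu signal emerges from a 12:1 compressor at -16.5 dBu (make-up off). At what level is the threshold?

Gain reduction = 16.5 − (-16.5) = 33 dB; output overshoot = GR / (R − 1) = 33 / 11 = 3 dB.
Threshold = output − output overshoot = -16.5 − 3 = -19.5 dBu.

-19.5 dBu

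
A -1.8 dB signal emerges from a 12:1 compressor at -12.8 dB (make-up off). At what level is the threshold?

Let T be the threshold. Output overshoot = (input overshoot)/R, so -12.8 − T = (-1.8 − T)/12.
12·(-12.8 − T) = -1.8 − T → 11·T = -153.6 − (-1.8) = -151.8.
T = -151.8/11 = -13.8 dB.

-13.8 dB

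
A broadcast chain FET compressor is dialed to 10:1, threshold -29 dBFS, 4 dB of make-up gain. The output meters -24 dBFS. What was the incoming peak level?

Stripping the +4 dB make-up gives -28 dBFS at the gain stage.
That's 1 dB above the -29 dBFS threshold.
Undo the ratio: input overshoot = 1 × 10 = 10 dB, giving input = -19 dBFS.

-19 dBFS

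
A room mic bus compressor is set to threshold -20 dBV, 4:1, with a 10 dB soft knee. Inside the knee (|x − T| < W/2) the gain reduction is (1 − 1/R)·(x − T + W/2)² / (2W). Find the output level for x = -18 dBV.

x − T + W/2 = -18 − (-20) + 5 = 7.
GR = (1 − 1/4) × 7² / 20 = 0.75 × 49 / 20 = 1.8375 dB.
Output = -18 − 1.8375 = -19.8375 dBV.

-19.8375 dBV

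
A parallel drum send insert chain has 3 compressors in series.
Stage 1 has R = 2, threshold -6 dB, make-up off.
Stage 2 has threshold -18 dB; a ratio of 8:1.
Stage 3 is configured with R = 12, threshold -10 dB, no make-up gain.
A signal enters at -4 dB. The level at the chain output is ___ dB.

-16.375 dB

Stage 1: -4 dB is 2 dB over -6 dB; at 2:1 that becomes 1 dB over, giving -5 dB.
Stage 2: overshoot 13 dB → 13/8 = 1.625 dB → -16.375 dB.
Stage 3: -16.375 dB ≤ -10 dB, so stage 3 doesn't engage; output -16.375 dB.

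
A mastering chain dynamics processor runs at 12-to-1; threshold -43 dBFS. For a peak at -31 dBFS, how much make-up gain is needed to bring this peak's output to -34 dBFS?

8 dB

The peak compresses to -43 + 12/12 = -42 dBFS.
To reach -34 dBFS requires -34 − (-42) = 8 dB of make-up.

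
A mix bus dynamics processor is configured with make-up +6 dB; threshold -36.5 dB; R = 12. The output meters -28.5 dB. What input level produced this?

Remove make-up: -28.5 − 6 = -34.5 dB.
The compressed level sits -34.5 − (-36.5) = 2 dB over threshold.
Input overshoot = R × output overshoot = 24 dB → input = -36.5 + 24 = -12.5 dB.

-12.5 dB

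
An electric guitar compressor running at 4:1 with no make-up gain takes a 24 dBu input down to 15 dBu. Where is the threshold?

Gain reduction = 24 − 15 = 9 dB; output overshoot = GR / (R − 1) = 9 / 3 = 3 dB.
Threshold = output − output overshoot = 15 − 3 = 12 dBu.

12 dBu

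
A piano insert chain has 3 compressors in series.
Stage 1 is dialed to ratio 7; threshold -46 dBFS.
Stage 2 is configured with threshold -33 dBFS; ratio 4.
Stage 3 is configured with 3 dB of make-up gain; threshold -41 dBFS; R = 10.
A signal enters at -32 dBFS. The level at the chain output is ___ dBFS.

Stage 1: overshoot 14 dB → 14/7 = 2 dB → -44 dBFS.
Stage 2: -44 dBFS is at or below the -33 dBFS threshold — no compression; output -44 dBFS.
Stage 3: -44 dBFS is at or below the -41 dBFS threshold — no compression; make-up brings it to -41 dBFS.

-41 dBFS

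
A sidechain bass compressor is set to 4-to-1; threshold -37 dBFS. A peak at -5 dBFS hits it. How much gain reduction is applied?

24 dB

Overshoot = -5 − (-37) = 32 dB.
A 4:1 ratio leaves 8 dB of that excess.
So the signal is attenuated by 32 − 8 = 24 dB.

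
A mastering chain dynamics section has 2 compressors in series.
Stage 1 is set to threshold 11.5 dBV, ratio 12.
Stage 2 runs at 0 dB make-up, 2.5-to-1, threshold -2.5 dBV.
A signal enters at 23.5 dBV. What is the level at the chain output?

Stage 1: 23.5 dBV is 12 dB over 11.5 dBV; at 12:1 that becomes 1 dB over, giving 12.5 dBV.
Stage 2: 15 dB above -2.5 dBV, reduced 2.5:1 to 6 dB above → 3.5 dBV.

3.5 dBV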